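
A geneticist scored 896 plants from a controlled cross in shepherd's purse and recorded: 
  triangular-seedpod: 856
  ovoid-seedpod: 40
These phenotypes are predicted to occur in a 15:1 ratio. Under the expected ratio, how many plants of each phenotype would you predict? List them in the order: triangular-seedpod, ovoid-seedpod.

Total ratio parts = 16. Expected numbers out of 896:
  triangular-seedpod: 896 × 15/16 = 840
  ovoid-seedpod: 896 × 1/16 = 56

840, 56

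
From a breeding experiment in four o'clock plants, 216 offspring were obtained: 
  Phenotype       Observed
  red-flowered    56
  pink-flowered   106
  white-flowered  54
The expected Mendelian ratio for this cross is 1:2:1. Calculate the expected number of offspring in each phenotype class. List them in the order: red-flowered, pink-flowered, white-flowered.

Expected counts for N = 216 under a 1:2:1 ratio (total parts = 4):
  red-flowered: 216 × 1/4 = 54
  pink-flowered: 216 × 2/4 = 108
  white-flowered: 216 × 1/4 = 54

54, 108, 54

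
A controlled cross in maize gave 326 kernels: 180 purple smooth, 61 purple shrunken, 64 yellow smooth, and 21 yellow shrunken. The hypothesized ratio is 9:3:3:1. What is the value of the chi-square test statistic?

0.217

The 9:3:3:1 ratio has 16 parts, so with N = 326 the expected counts are:
  purple smooth: 326 × 9/16 = 183.375
  purple shrunken: 326 × 3/16 = 61.125
  yellow smooth: 326 × 3/16 = 61.125
  yellow shrunken: 326 × 1/16 = 20.375
χ² = Σ (O − E)² / E
  purple smooth: (180 − 183.375)² / 183.375 = 0.0621
  purple shrunken: (61 − 61.125)² / 61.125 = 0.0003
  yellow smooth: (64 − 61.125)² / 61.125 = 0.1352
  yellow shrunken: (21 − 20.375)² / 20.375 = 0.0192
χ² = 0.0621 + 0.0003 + 0.1352 + 0.0192 = 0.2168 ≈ 0.217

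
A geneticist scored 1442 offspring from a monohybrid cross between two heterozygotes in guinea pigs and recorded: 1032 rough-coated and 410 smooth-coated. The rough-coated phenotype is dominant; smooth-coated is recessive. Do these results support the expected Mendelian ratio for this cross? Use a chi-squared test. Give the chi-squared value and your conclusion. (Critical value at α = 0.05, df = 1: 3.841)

For a monohybrid cross between heterozygotes with complete dominance, the expected phenotypic ratio is 3:1.
Expected counts for N = 1442 under a 3:1 ratio (total parts = 4):
  rough-coated: 1442 × 3/4 = 1081.5
  smooth-coated: 1442 × 1/4 = 360.5
χ² = Σ (O − E)² / E
  rough-coated: (1032 − 1081.5)² / 1081.5 = 2.2656
  smooth-coated: (410 − 360.5)² / 360.5 = 6.7968
χ² = 2.2656 + 6.7968 = 9.0624 ≈ 9.062
Degrees of freedom = 2 − 1 = 1; critical value at α = 0.05 is 3.841.
Since 9.062 > 3.841, we reject the null hypothesis — the data do not fit the 3:1 ratio.

9.062; not consistent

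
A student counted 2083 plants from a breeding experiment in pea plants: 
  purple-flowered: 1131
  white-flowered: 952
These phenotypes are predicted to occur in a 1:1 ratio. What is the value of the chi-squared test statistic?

Total ratio parts = 2. Expected numbers out of 2083:
  purple-flowered: 2083 × 1/2 = 1041.5
  white-flowered: 2083 × 1/2 = 1041.5
χ² = Σ (O − E)² / E
  purple-flowered: (1131 − 1041.5)² / 1041.5 = 7.6911
  white-flowered: (952 − 1041.5)² / 1041.5 = 7.6911
χ² = 7.6911 + 7.6911 = 15.3822 ≈ 15.382

15.382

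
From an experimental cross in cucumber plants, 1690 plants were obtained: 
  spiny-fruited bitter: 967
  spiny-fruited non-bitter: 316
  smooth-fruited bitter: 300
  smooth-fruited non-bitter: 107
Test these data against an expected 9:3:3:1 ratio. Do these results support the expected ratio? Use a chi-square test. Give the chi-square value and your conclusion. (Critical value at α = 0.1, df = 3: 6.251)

1.201; consistent

Expected counts for N = 1690 under a 9:3:3:1 ratio (total parts = 16):
  spiny-fruited bitter: 1690 × 9/16 = 950.625
  spiny-fruited non-bitter: 1690 × 3/16 = 316.875
  smooth-fruited bitter: 1690 × 3/16 = 316.875
  smooth-fruited non-bitter: 1690 × 1/16 = 105.625
χ² = Σ (O − E)² / E
  spiny-fruited bitter: (967 − 950.625)² / 950.625 = 0.2821
  spiny-fruited non-bitter: (316 − 316.875)² / 316.875 = 0.0024
  smooth-fruited bitter: (300 − 316.875)² / 316.875 = 0.8987
  smooth-fruited non-bitter: (107 − 105.625)² / 105.625 = 0.0179
χ² = 0.2821 + 0.0024 + 0.8987 + 0.0179 = 1.2011 ≈ 1.201
Degrees of freedom = 4 − 1 = 3; critical value at α = 0.1 is 6.251.
Since 1.201 < 6.251, we fail to reject the null hypothesis — the data are consistent with the 9:3:3:1 ratio.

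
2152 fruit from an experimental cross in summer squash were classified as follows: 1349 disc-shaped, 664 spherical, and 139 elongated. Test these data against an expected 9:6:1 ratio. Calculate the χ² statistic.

41.337

The 9:6:1 ratio has 16 parts, so with N = 2152 the expected counts are:
  disc-shaped: 2152 × 9/16 = 1210.5
  spherical: 2152 × 6/16 = 807
  elongated: 2152 × 1/16 = 134.5
χ² = Σ (O − E)² / E
  disc-shaped: (1349 − 1210.5)² / 1210.5 = 15.8466
  spherical: (664 − 807)² / 807 = 25.3395
  elongated: (139 − 134.5)² / 134.5 = 0.1506
χ² = 15.8466 + 25.3395 + 0.1506 = 41.3367 ≈ 41.337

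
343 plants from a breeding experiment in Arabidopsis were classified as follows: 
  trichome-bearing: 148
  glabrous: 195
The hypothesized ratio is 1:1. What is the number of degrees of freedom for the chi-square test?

A goodness-of-fit test with 2 phenotype classes has df = 2 − 1 = 1.

1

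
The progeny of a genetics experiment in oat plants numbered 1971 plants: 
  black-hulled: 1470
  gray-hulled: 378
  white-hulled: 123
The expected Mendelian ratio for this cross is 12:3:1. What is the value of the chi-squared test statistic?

0.239

Under the 12:3:1 hypothesis (Σ ratio = 16, N = 1971):
  black-hulled: 1971 × 12/16 = 1478.25
  gray-hulled: 1971 × 3/16 = 369.5625
  white-hulled: 1971 × 1/16 = 123.1875
χ² = Σ (O − E)² / E
  black-hulled: (1470 − 1478.25)² / 1478.25 = 0.0460
  gray-hulled: (378 − 369.5625)² / 369.5625 = 0.1926
  white-hulled: (123 − 123.1875)² / 123.1875 = 0.0003
χ² = 0.0460 + 0.1926 + 0.0003 = 0.2389 ≈ 0.239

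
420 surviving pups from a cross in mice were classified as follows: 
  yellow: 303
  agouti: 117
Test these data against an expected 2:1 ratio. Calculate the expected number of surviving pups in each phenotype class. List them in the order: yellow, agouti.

The 2:1 ratio has 3 parts, so with N = 420 the expected counts are:
  yellow: 420 × 2/3 = 280
  agouti: 420 × 1/3 = 140

280, 140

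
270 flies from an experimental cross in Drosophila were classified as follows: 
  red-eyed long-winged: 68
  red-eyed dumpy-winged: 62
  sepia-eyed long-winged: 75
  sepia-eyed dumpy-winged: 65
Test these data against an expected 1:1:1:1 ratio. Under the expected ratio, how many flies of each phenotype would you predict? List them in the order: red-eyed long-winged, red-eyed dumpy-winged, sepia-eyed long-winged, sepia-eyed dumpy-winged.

Total ratio parts = 4. Expected numbers out of 270:
  red-eyed long-winged: 270 × 1/4 = 67.5
  red-eyed dumpy-winged: 270 × 1/4 = 67.5
  sepia-eyed long-winged: 270 × 1/4 = 67.5
  sepia-eyed dumpy-winged: 270 × 1/4 = 67.5

67.5, 67.5, 67.5, 67.5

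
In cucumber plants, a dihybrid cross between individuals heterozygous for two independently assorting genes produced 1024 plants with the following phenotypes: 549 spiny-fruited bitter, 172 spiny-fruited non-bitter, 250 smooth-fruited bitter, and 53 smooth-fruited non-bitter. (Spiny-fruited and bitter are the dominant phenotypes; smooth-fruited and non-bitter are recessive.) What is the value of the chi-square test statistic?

A dihybrid F₂ with independent assortment and complete dominance at both loci gives a 9:3:3:1 phenotypic ratio.
The 9:3:3:1 ratio has 16 parts, so with N = 1024 the expected counts are:
  spiny-fruited bitter: 1024 × 9/16 = 576
  spiny-fruited non-bitter: 1024 × 3/16 = 192
  smooth-fruited bitter: 1024 × 3/16 = 192
  smooth-fruited non-bitter: 1024 × 1/16 = 64
χ² = Σ (O − E)² / E
  spiny-fruited bitter: (549 − 576)² / 576 = 1.2656
  spiny-fruited non-bitter: (172 − 192)² / 192 = 2.0833
  smooth-fruited bitter: (250 − 192)² / 192 = 17.5208
  smooth-fruited non-bitter: (53 − 64)² / 64 = 1.8906
χ² = 1.2656 + 2.0833 + 17.5208 + 1.8906 = 22.7603 ≈ 22.760

22.760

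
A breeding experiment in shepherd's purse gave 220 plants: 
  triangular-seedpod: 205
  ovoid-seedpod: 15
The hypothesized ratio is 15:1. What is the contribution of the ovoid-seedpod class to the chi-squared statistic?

0.114

Total ratio parts = 16. Expected numbers out of 220:
  triangular-seedpod: 220 × 15/16 = 206.25
  ovoid-seedpod: 220 × 1/16 = 13.75
Contribution of ovoid-seedpod: (15 − 13.75)² / 13.75 = 0.1136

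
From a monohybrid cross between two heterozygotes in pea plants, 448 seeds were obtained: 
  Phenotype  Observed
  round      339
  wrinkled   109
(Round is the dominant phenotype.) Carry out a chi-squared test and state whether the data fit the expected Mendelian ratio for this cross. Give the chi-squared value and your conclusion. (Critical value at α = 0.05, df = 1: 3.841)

For a monohybrid cross between heterozygotes with complete dominance, the expected phenotypic ratio is 3:1.
Under the 3:1 hypothesis (Σ ratio = 4, N = 448):
  round: 448 × 3/4 = 336
  wrinkled: 448 × 1/4 = 112
χ² = Σ (O − E)² / E
  round: (339 − 336)² / 336 = 0.0268
  wrinkled: (109 − 112)² / 112 = 0.0804
χ² = 0.0268 + 0.0804 = 0.1072 ≈ 0.107
Degrees of freedom = 2 − 1 = 1; critical value at α = 0.05 is 3.841.
Since 0.107 < 3.841, we fail to reject the null hypothesis — the data are consistent with the 3:1 ratio.

0.107; consistent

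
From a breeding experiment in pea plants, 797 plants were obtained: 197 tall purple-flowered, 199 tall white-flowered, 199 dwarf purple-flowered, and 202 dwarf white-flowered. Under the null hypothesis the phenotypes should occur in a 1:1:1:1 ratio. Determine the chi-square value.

Expected counts for N = 797 under a 1:1:1:1 ratio (total parts = 4):
  tall purple-flowered: 797 × 1/4 = 199.25
  tall white-flowered: 797 × 1/4 = 199.25
  dwarf purple-flowered: 797 × 1/4 = 199.25
  dwarf white-flowered: 797 × 1/4 = 199.25
χ² = Σ (O − E)² / E
  tall purple-flowered: (197 − 199.25)² / 199.25 = 0.0254
  tall white-flowered: (199 − 199.25)² / 199.25 = 0.0003
  dwarf purple-flowered: (199 − 199.25)² / 199.25 = 0.0003
  dwarf white-flowered: (202 − 199.25)² / 199.25 = 0.0380
χ² = 0.0254 + 0.0003 + 0.0003 + 0.0380 = 0.064

0.064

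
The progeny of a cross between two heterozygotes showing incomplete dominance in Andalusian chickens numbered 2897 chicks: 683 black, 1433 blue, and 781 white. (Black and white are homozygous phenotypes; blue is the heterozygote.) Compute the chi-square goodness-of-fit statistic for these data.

With incomplete dominance, a heterozygote × heterozygote cross gives a 1:2:1 phenotypic ratio.
The 1:2:1 ratio has 4 parts, so with N = 2897 the expected counts are:
  black: 2897 × 1/4 = 724.25
  blue: 2897 × 2/4 = 1448.5
  white: 2897 × 1/4 = 724.25
χ² = Σ (O − E)² / E
  black: (683 − 724.25)² / 724.25 = 2.3494
  blue: (1433 − 1448.5)² / 1448.5 = 0.1659
  white: (781 − 724.25)² / 724.25 = 4.4468
χ² = 2.3494 + 0.1659 + 4.4468 = 6.9621 ≈ 6.962

6.962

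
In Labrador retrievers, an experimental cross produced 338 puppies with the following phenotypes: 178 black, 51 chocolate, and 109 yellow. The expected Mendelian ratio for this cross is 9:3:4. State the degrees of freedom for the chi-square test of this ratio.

2

A goodness-of-fit test with 3 phenotype classes has df = 3 − 1 = 2.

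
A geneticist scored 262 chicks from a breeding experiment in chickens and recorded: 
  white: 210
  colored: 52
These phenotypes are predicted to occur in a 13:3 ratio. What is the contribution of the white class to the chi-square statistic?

The 13:3 ratio has 16 parts, so with N = 262 the expected counts are:
  white: 262 × 13/16 = 212.875
  colored: 262 × 3/16 = 49.125
Contribution of white: (210 − 212.875)² / 212.875 = 0.0388

0.039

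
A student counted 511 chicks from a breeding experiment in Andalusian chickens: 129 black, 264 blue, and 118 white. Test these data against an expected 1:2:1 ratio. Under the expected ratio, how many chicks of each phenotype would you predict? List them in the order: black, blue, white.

Under the 1:2:1 hypothesis (Σ ratio = 4, N = 511):
  black: 511 × 1/4 = 127.75
  blue: 511 × 2/4 = 255.5
  white: 511 × 1/4 = 127.75

127.75, 255.5, 127.75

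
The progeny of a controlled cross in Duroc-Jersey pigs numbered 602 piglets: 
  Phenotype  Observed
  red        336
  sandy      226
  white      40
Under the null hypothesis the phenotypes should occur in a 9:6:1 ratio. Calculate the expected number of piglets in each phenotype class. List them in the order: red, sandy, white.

338.625, 225.75, 37.625

Expected counts for N = 602 under a 9:6:1 ratio (total parts = 16):
  red: 602 × 9/16 = 338.625
  sandy: 602 × 6/16 = 225.75
  white: 602 × 1/16 = 37.625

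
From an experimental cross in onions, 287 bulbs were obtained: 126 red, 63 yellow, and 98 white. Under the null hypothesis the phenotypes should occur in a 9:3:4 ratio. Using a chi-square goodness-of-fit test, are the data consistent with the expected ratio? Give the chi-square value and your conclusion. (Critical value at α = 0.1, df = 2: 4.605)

Total ratio parts = 16. Expected numbers out of 287:
  red: 287 × 9/16 = 161.4375
  yellow: 287 × 3/16 = 53.8125
  white: 287 × 4/16 = 71.75
χ² = Σ (O − E)² / E
  red: (126 − 161.4375)² / 161.4375 = 7.7790
  yellow: (63 − 53.8125)² / 53.8125 = 1.5686
  white: (98 − 71.75)² / 71.75 = 9.6037
χ² = 7.7790 + 1.5686 + 9.6037 = 18.9513 ≈ 18.951
Degrees of freedom = 3 − 1 = 2; critical value at α = 0.1 is 4.605.
Since 18.951 > 4.605, we reject the null hypothesis — the data do not fit the 9:3:4 ratio.

18.951; not consistent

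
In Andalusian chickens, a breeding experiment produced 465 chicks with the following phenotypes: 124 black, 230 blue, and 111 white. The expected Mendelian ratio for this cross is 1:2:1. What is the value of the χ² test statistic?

Expected counts for N = 465 under a 1:2:1 ratio (total parts = 4):
  black: 465 × 1/4 = 116.25
  blue: 465 × 2/4 = 232.5
  white: 465 × 1/4 = 116.25
χ² = Σ (O − E)² / E
  black: (124 − 116.25)² / 116.25 = 0.5167
  blue: (230 − 232.5)² / 232.5 = 0.0269
  white: (111 − 116.25)² / 116.25 = 0.2371
χ² = 0.5167 + 0.0269 + 0.2371 = 0.7807 ≈ 0.781

0.781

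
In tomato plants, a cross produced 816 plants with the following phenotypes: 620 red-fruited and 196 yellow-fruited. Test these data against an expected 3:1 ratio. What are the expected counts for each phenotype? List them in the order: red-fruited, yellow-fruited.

612, 204

Total ratio parts = 4. Expected numbers out of 816:
  red-fruited: 816 × 3/4 = 612
  yellow-fruited: 816 × 1/4 = 204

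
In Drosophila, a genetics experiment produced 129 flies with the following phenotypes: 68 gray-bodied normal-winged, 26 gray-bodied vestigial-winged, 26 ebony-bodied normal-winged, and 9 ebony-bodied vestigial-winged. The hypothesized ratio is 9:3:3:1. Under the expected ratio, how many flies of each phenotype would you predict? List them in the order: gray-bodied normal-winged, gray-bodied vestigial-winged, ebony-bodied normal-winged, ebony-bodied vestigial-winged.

Expected counts for N = 129 under a 9:3:3:1 ratio (total parts = 16):
  gray-bodied normal-winged: 129 × 9/16 = 72.5625
  gray-bodied vestigial-winged: 129 × 3/16 = 24.1875
  ebony-bodied normal-winged: 129 × 3/16 = 24.1875
  ebony-bodied vestigial-winged: 129 × 1/16 = 8.0625

72.5625, 24.1875, 24.1875, 8.0625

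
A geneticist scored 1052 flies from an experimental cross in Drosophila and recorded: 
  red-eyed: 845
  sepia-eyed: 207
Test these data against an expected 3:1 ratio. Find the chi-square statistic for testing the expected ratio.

15.899

Expected counts for N = 1052 under a 3:1 ratio (total parts = 4):
  red-eyed: 1052 × 3/4 = 789
  sepia-eyed: 1052 × 1/4 = 263
χ² = Σ (O − E)² / E
  red-eyed: (845 − 789)² / 789 = 3.9747
  sepia-eyed: (207 − 263)² / 263 = 11.9240
χ² = 3.9747 + 11.9240 = 15.8987 ≈ 15.899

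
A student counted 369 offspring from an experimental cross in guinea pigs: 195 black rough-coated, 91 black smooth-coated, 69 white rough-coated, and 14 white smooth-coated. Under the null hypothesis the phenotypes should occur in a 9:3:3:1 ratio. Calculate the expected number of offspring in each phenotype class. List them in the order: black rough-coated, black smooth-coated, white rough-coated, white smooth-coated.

Expected counts for N = 369 under a 9:3:3:1 ratio (total parts = 16):
  black rough-coated: 369 × 9/16 = 207.5625
  black smooth-coated: 369 × 3/16 = 69.1875
  white rough-coated: 369 × 3/16 = 69.1875
  white smooth-coated: 369 × 1/16 = 23.0625

207.5625, 69.1875, 69.1875, 23.0625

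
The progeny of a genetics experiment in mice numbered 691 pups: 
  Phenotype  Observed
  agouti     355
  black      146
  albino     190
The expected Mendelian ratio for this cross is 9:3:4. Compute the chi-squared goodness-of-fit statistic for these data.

Under the 9:3:4 hypothesis (Σ ratio = 16, N = 691):
  agouti: 691 × 9/16 = 388.6875
  black: 691 × 3/16 = 129.5625
  albino: 691 × 4/16 = 172.75
χ² = Σ (O − E)² / E
  agouti: (355 − 388.6875)² / 388.6875 = 2.9197
  black: (146 − 129.5625)² / 129.5625 = 2.0854
  albino: (190 − 172.75)² / 172.75 = 1.7225
χ² = 2.9197 + 2.0854 + 1.7225 = 6.7276 ≈ 6.728

6.728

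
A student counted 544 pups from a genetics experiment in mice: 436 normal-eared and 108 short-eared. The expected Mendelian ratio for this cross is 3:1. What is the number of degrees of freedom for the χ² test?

1

A goodness-of-fit test with 2 phenotype classes has df = 2 − 1 = 1.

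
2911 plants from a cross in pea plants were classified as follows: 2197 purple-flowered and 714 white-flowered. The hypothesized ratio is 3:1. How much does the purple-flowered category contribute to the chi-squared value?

0.087

Under the 3:1 hypothesis (Σ ratio = 4, N = 2911):
  purple-flowered: 2911 × 3/4 = 2183.25
  white-flowered: 2911 × 1/4 = 727.75
Contribution of purple-flowered: (2197 − 2183.25)² / 2183.25 = 0.0866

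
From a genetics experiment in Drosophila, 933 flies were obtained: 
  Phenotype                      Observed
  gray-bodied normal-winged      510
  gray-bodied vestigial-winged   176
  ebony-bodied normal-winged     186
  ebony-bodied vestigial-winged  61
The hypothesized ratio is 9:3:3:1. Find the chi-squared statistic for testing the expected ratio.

1.248

Expected counts for N = 933 under a 9:3:3:1 ratio (total parts = 16):
  gray-bodied normal-winged: 933 × 9/16 = 524.8125
  gray-bodied vestigial-winged: 933 × 3/16 = 174.9375
  ebony-bodied normal-winged: 933 × 3/16 = 174.9375
  ebony-bodied vestigial-winged: 933 × 1/16 = 58.3125
χ² = Σ (O − E)² / E
  gray-bodied normal-winged: (510 − 524.8125)² / 524.8125 = 0.4181
  gray-bodied vestigial-winged: (176 − 174.9375)² / 174.9375 = 0.0065
  ebony-bodied normal-winged: (186 − 174.9375)² / 174.9375 = 0.6996
  ebony-bodied vestigial-winged: (61 − 58.3125)² / 58.3125 = 0.1239
χ² = 0.4181 + 0.0065 + 0.6996 + 0.1239 = 1.2481 ≈ 1.248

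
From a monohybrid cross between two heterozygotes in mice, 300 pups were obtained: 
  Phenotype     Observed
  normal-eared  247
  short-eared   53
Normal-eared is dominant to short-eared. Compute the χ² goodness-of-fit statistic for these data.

8.604

For a monohybrid cross between heterozygotes with complete dominance, the expected phenotypic ratio is 3:1.
The 3:1 ratio has 4 parts, so with N = 300 the expected counts are:
  normal-eared: 300 × 3/4 = 225
  short-eared: 300 × 1/4 = 75
χ² = Σ (O − E)² / E
  normal-eared: (247 − 225)² / 225 = 2.1511
  short-eared: (53 − 75)² / 75 = 6.4533
χ² = 2.1511 + 6.4533 = 8.6044 ≈ 8.604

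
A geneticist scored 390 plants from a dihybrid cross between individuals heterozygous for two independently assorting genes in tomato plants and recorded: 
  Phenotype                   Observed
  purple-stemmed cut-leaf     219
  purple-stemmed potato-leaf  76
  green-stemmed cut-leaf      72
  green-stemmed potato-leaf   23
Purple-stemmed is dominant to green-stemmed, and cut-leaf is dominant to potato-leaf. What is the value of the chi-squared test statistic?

0.209

A dihybrid F₂ with independent assortment and complete dominance at both loci gives a 9:3:3:1 phenotypic ratio.
Total ratio parts = 16. Expected numbers out of 390:
  purple-stemmed cut-leaf: 390 × 9/16 = 219.375
  purple-stemmed potato-leaf: 390 × 3/16 = 73.125
  green-stemmed cut-leaf: 390 × 3/16 = 73.125
  green-stemmed potato-leaf: 390 × 1/16 = 24.375
χ² = Σ (O − E)² / E
  purple-stemmed cut-leaf: (219 − 219.375)² / 219.375 = 0.0006
  purple-stemmed potato-leaf: (76 − 73.125)² / 73.125 = 0.1130
  green-stemmed cut-leaf: (72 − 73.125)² / 73.125 = 0.0173
  green-stemmed potato-leaf: (23 − 24.375)² / 24.375 = 0.0776
χ² = 0.0006 + 0.1130 + 0.0173 + 0.0776 = 0.2085 ≈ 0.209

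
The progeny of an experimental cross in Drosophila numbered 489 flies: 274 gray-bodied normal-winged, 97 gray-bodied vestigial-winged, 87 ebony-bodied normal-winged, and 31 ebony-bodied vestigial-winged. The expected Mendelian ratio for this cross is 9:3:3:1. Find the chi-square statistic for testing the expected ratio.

Expected counts for N = 489 under a 9:3:3:1 ratio (total parts = 16):
  gray-bodied normal-winged: 489 × 9/16 = 275.0625
  gray-bodied vestigial-winged: 489 × 3/16 = 91.6875
  ebony-bodied normal-winged: 489 × 3/16 = 91.6875
  ebony-bodied vestigial-winged: 489 × 1/16 = 30.5625
χ² = Σ (O − E)² / E
  gray-bodied normal-winged: (274 − 275.0625)² / 275.0625 = 0.0041
  gray-bodied vestigial-winged: (97 − 91.6875)² / 91.6875 = 0.3078
  ebony-bodied normal-winged: (87 − 91.6875)² / 91.6875 = 0.2396
  ebony-bodied vestigial-winged: (31 − 30.5625)² / 30.5625 = 0.0063
χ² = 0.0041 + 0.3078 + 0.2396 + 0.0063 = 0.5578 ≈ 0.558

0.558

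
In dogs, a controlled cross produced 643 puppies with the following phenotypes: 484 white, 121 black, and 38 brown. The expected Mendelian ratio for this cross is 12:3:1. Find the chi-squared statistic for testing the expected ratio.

Expected counts for N = 643 under a 12:3:1 ratio (total parts = 16):
  white: 643 × 12/16 = 482.25
  black: 643 × 3/16 = 120.5625
  brown: 643 × 1/16 = 40.1875
χ² = Σ (O − E)² / E
  white: (484 − 482.25)² / 482.25 = 0.0064
  black: (121 − 120.5625)² / 120.5625 = 0.0016
  brown: (38 − 40.1875)² / 40.1875 = 0.1191
χ² = 0.0064 + 0.0016 + 0.1191 = 0.1271 ≈ 0.127

0.127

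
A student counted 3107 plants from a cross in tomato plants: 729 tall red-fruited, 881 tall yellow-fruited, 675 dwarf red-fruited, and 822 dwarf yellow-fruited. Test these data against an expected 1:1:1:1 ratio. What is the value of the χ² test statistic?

32.892

Under the 1:1:1:1 hypothesis (Σ ratio = 4, N = 3107):
  tall red-fruited: 3107 × 1/4 = 776.75
  tall yellow-fruited: 3107 × 1/4 = 776.75
  dwarf red-fruited: 3107 × 1/4 = 776.75
  dwarf yellow-fruited: 3107 × 1/4 = 776.75
χ² = Σ (O − E)² / E
  tall red-fruited: (729 − 776.75)² / 776.75 = 2.9354
  tall yellow-fruited: (881 − 776.75)² / 776.75 = 13.9917
  dwarf red-fruited: (675 − 776.75)² / 776.75 = 13.3287
  dwarf yellow-fruited: (822 − 776.75)² / 776.75 = 2.6361
χ² = 2.9354 + 13.9917 + 13.3287 + 2.6361 = 32.8919 ≈ 32.892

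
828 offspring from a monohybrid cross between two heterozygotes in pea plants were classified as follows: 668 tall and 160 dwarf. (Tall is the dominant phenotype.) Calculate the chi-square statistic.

For a monohybrid cross between heterozygotes with complete dominance, the expected phenotypic ratio is 3:1.
Total ratio parts = 4. Expected numbers out of 828:
  tall: 828 × 3/4 = 621
  dwarf: 828 × 1/4 = 207
χ² = Σ (O − E)² / E
  tall: (668 − 621)² / 621 = 3.5572
  dwarf: (160 − 207)² / 207 = 10.6715
χ² = 3.5572 + 10.6715 = 14.2287 ≈ 14.229

14.229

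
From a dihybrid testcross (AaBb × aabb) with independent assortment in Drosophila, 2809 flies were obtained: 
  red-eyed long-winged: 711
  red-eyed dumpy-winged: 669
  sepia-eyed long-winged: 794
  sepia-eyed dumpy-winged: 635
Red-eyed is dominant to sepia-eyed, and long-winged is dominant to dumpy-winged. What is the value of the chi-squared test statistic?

20.111

A dihybrid testcross with independent assortment gives a 1:1:1:1 ratio.
The 1:1:1:1 ratio has 4 parts, so with N = 2809 the expected counts are:
  red-eyed long-winged: 2809 × 1/4 = 702.25
  red-eyed dumpy-winged: 2809 × 1/4 = 702.25
  sepia-eyed long-winged: 2809 × 1/4 = 702.25
  sepia-eyed dumpy-winged: 2809 × 1/4 = 702.25
χ² = Σ (O − E)² / E
  red-eyed long-winged: (711 − 702.25)² / 702.25 = 0.1090
  red-eyed dumpy-winged: (669 − 702.25)² / 702.25 = 1.5743
  sepia-eyed long-winged: (794 − 702.25)² / 702.25 = 11.9873
  sepia-eyed dumpy-winged: (635 − 702.25)² / 702.25 = 6.4401
χ² = 0.1090 + 1.5743 + 11.9873 + 6.4401 = 20.1107 ≈ 20.111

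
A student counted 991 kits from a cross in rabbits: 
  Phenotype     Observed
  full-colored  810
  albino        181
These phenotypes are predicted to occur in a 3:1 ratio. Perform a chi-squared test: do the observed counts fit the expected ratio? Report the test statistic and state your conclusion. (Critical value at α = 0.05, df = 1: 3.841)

23.979; not consistent

Total ratio parts = 4. Expected numbers out of 991:
  full-colored: 991 × 3/4 = 743.25
  albino: 991 × 1/4 = 247.75
χ² = Σ (O − E)² / E
  full-colored: (810 − 743.25)² / 743.25 = 5.9947
  albino: (181 − 247.75)² / 247.75 = 17.9841
χ² = 5.9947 + 17.9841 = 23.9788 ≈ 23.979
Degrees of freedom = 2 − 1 = 1; critical value at α = 0.05 is 3.841.
Since 23.979 > 3.841, we reject the null hypothesis — the data do not fit the 3:1 ratio.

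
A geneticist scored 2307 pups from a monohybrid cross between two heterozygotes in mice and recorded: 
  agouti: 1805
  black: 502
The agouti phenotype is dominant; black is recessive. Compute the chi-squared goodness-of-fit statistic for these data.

12.917

For a monohybrid cross between heterozygotes with complete dominance, the expected phenotypic ratio is 3:1.
Under the 3:1 hypothesis (Σ ratio = 4, N = 2307):
  agouti: 2307 × 3/4 = 1730.25
  black: 2307 × 1/4 = 576.75
χ² = Σ (O − E)² / E
  agouti: (1805 − 1730.25)² / 1730.25 = 3.2293
  black: (502 − 576.75)² / 576.75 = 9.6880
χ² = 3.2293 + 9.6880 = 12.9173 ≈ 12.917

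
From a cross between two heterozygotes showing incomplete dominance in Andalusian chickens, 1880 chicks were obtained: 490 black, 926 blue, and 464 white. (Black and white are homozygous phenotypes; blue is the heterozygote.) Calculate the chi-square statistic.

1.136

With incomplete dominance, a heterozygote × heterozygote cross gives a 1:2:1 phenotypic ratio.
Total ratio parts = 4. Expected numbers out of 1880:
  black: 1880 × 1/4 = 470
  blue: 1880 × 2/4 = 940
  white: 1880 × 1/4 = 470
χ² = Σ (O − E)² / E
  black: (490 − 470)² / 470 = 0.8511
  blue: (926 − 940)² / 940 = 0.2085
  white: (464 − 470)² / 470 = 0.0766
χ² = 0.8511 + 0.2085 + 0.0766 = 1.1362 ≈ 1.136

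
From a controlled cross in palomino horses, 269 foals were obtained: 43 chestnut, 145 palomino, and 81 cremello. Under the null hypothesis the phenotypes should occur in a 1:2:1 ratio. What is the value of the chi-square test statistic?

12.375

The 1:2:1 ratio has 4 parts, so with N = 269 the expected counts are:
  chestnut: 269 × 1/4 = 67.25
  palomino: 269 × 2/4 = 134.5
  cremello: 269 × 1/4 = 67.25
χ² = Σ (O − E)² / E
  chestnut: (43 − 67.25)² / 67.25 = 8.7444
  palomino: (145 − 134.5)² / 134.5 = 0.8197
  cremello: (81 − 67.25)² / 67.25 = 2.8113
χ² = 8.7444 + 0.8197 + 2.8113 = 12.3754 ≈ 12.375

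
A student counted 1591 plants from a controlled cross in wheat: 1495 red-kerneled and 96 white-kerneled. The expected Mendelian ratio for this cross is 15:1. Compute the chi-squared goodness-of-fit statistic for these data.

0.127

Expected counts for N = 1591 under a 15:1 ratio (total parts = 16):
  red-kerneled: 1591 × 15/16 = 1491.5625
  white-kerneled: 1591 × 1/16 = 99.4375
χ² = Σ (O − E)² / E
  red-kerneled: (1495 − 1491.5625)² / 1491.5625 = 0.0079
  white-kerneled: (96 − 99.4375)² / 99.4375 = 0.1188
χ² = 0.0079 + 0.1188 = 0.1267 ≈ 0.127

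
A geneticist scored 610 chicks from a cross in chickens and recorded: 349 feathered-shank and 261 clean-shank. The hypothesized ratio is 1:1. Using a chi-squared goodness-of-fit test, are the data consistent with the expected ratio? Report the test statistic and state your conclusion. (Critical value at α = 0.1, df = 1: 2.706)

12.695; not consistent

Under the 1:1 hypothesis (Σ ratio = 2, N = 610):
  feathered-shank: 610 × 1/2 = 305
  clean-shank: 610 × 1/2 = 305
χ² = Σ (O − E)² / E
  feathered-shank: (349 − 305)² / 305 = 6.3475
  clean-shank: (261 − 305)² / 305 = 6.3475
χ² = 6.3475 + 6.3475 = 12.695
Degrees of freedom = 2 − 1 = 1; critical value at α = 0.1 is 2.706.
Since 12.695 > 2.706, we reject the null hypothesis — the data do not fit the 1:1 ratio.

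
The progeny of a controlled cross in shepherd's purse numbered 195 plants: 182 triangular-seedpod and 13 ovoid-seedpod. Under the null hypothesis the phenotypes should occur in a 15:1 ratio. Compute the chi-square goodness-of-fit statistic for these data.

Under the 15:1 hypothesis (Σ ratio = 16, N = 195):
  triangular-seedpod: 195 × 15/16 = 182.8125
  ovoid-seedpod: 195 × 1/16 = 12.1875
χ² = Σ (O − E)² / E
  triangular-seedpod: (182 − 182.8125)² / 182.8125 = 0.0036
  ovoid-seedpod: (13 − 12.1875)² / 12.1875 = 0.0542
χ² = 0.0036 + 0.0542 = 0.0578 ≈ 0.058

0.058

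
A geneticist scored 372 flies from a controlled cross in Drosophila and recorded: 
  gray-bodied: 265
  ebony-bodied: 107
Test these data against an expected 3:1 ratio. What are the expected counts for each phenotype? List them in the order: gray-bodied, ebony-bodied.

The 3:1 ratio has 4 parts, so with N = 372 the expected counts are:
  gray-bodied: 372 × 3/4 = 279
  ebony-bodied: 372 × 1/4 = 93

279, 93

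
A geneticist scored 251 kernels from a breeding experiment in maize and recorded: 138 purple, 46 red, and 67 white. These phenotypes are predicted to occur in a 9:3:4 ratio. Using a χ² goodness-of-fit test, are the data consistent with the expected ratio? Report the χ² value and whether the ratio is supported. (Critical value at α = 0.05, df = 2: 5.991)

Under the 9:3:4 hypothesis (Σ ratio = 16, N = 251):
  purple: 251 × 9/16 = 141.1875
  red: 251 × 3/16 = 47.0625
  white: 251 × 4/16 = 62.75
χ² = Σ (O − E)² / E
  purple: (138 − 141.1875)² / 141.1875 = 0.0720
  red: (46 − 47.0625)² / 47.0625 = 0.0240
  white: (67 − 62.75)² / 62.75 = 0.2878
χ² = 0.0720 + 0.0240 + 0.2878 = 0.3838 ≈ 0.384
Degrees of freedom = 3 − 1 = 2; critical value at α = 0.05 is 5.991.
Since 0.384 < 5.991, we fail to reject the null hypothesis — the data are consistent with the 9:3:4 ratio.

0.384; consistent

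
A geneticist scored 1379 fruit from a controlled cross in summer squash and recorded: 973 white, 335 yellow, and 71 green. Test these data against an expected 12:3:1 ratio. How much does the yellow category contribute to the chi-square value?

22.597

Under the 12:3:1 hypothesis (Σ ratio = 16, N = 1379):
  white: 1379 × 12/16 = 1034.25
  yellow: 1379 × 3/16 = 258.5625
  green: 1379 × 1/16 = 86.1875
Contribution of yellow: (335 − 258.5625)² / 258.5625 = 22.5968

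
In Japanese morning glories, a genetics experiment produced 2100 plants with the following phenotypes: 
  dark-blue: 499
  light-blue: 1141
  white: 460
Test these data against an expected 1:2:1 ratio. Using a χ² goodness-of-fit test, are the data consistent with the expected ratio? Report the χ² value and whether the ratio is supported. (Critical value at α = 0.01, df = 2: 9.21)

17.222; not consistent

Total ratio parts = 4. Expected numbers out of 2100:
  dark-blue: 2100 × 1/4 = 525
  light-blue: 2100 × 2/4 = 1050
  white: 2100 × 1/4 = 525
χ² = Σ (O − E)² / E
  dark-blue: (499 − 525)² / 525 = 1.2876
  light-blue: (1141 − 1050)² / 1050 = 7.8867
  white: (460 − 525)² / 525 = 8.0476
χ² = 1.2876 + 7.8867 + 8.0476 = 17.2219 ≈ 17.222
Degrees of freedom = 3 − 1 = 2; critical value at α = 0.01 is 9.21.
Since 17.222 > 9.21, we reject the null hypothesis — the data do not fit the 1:2:1 ratio.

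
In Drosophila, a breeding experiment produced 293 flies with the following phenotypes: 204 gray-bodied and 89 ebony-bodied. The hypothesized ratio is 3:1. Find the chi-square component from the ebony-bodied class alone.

Expected counts for N = 293 under a 3:1 ratio (total parts = 4):
  gray-bodied: 293 × 3/4 = 219.75
  ebony-bodied: 293 × 1/4 = 73.25
Contribution of ebony-bodied: (89 − 73.25)² / 73.25 = 3.3865

3.387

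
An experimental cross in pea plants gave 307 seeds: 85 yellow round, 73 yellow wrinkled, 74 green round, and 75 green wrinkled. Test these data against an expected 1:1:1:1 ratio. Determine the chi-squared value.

1.208

Total ratio parts = 4. Expected numbers out of 307:
  yellow round: 307 × 1/4 = 76.75
  yellow wrinkled: 307 × 1/4 = 76.75
  green round: 307 × 1/4 = 76.75
  green wrinkled: 307 × 1/4 = 76.75
χ² = Σ (O − E)² / E
  yellow round: (85 − 76.75)² / 76.75 = 0.8868
  yellow wrinkled: (73 − 76.75)² / 76.75 = 0.1832
  green round: (74 − 76.75)² / 76.75 = 0.0985
  green wrinkled: (75 − 76.75)² / 76.75 = 0.0399
χ² = 0.8868 + 0.1832 + 0.0985 + 0.0399 = 1.2084 ≈ 1.208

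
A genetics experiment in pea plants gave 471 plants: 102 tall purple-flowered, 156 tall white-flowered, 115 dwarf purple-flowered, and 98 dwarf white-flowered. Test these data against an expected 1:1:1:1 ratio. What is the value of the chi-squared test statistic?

Under the 1:1:1:1 hypothesis (Σ ratio = 4, N = 471):
  tall purple-flowered: 471 × 1/4 = 117.75
  tall white-flowered: 471 × 1/4 = 117.75
  dwarf purple-flowered: 471 × 1/4 = 117.75
  dwarf white-flowered: 471 × 1/4 = 117.75
χ² = Σ (O − E)² / E
  tall purple-flowered: (102 − 117.75)² / 117.75 = 2.1067
  tall white-flowered: (156 − 117.75)² / 117.75 = 12.4252
  dwarf purple-flowered: (115 − 117.75)² / 117.75 = 0.0642
  dwarf white-flowered: (98 − 117.75)² / 117.75 = 3.3126
χ² = 2.1067 + 12.4252 + 0.0642 + 3.3126 = 17.9087 ≈ 17.909

17.909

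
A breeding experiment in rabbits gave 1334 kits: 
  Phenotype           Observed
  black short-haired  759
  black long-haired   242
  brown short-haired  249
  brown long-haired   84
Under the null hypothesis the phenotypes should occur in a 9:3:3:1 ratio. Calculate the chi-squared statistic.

Under the 9:3:3:1 hypothesis (Σ ratio = 16, N = 1334):
  black short-haired: 1334 × 9/16 = 750.375
  black long-haired: 1334 × 3/16 = 250.125
  brown short-haired: 1334 × 3/16 = 250.125
  brown long-haired: 1334 × 1/16 = 83.375
χ² = Σ (O − E)² / E
  black short-haired: (759 − 750.375)² / 750.375 = 0.0991
  black long-haired: (242 − 250.125)² / 250.125 = 0.2639
  brown short-haired: (249 − 250.125)² / 250.125 = 0.0051
  brown long-haired: (84 − 83.375)² / 83.375 = 0.0047
χ² = 0.0991 + 0.2639 + 0.0051 + 0.0047 = 0.3728 ≈ 0.373

0.373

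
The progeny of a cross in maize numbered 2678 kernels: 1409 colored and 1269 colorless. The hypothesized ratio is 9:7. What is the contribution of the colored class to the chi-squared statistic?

6.295

The 9:7 ratio has 16 parts, so with N = 2678 the expected counts are:
  colored: 2678 × 9/16 = 1506.375
  colorless: 2678 × 7/16 = 1171.625
Contribution of colored: (1409 − 1506.375)² / 1506.375 = 6.2945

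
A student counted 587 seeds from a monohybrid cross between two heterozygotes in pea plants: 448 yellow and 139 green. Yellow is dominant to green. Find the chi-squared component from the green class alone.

For a monohybrid cross between heterozygotes with complete dominance, the expected phenotypic ratio is 3:1.
The 3:1 ratio has 4 parts, so with N = 587 the expected counts are:
  yellow: 587 × 3/4 = 440.25
  green: 587 × 1/4 = 146.75
Contribution of green: (139 − 146.75)² / 146.75 = 0.4093

0.409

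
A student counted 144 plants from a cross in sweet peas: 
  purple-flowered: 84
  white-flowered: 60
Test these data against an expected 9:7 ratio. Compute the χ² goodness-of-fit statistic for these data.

0.254

The 9:7 ratio has 16 parts, so with N = 144 the expected counts are:
  purple-flowered: 144 × 9/16 = 81
  white-flowered: 144 × 7/16 = 63
χ² = Σ (O − E)² / E
  purple-flowered: (84 − 81)² / 81 = 0.1111
  white-flowered: (60 − 63)² / 63 = 0.1429
χ² = 0.1111 + 0.1429 = 0.254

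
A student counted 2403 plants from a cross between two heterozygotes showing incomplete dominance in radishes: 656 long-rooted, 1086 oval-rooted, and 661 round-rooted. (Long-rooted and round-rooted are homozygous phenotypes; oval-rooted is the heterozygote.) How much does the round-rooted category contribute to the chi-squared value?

6.043

With incomplete dominance, a heterozygote × heterozygote cross gives a 1:2:1 phenotypic ratio.
Expected counts for N = 2403 under a 1:2:1 ratio (total parts = 4):
  long-rooted: 2403 × 1/4 = 600.75
  oval-rooted: 2403 × 2/4 = 1201.5
  round-rooted: 2403 × 1/4 = 600.75
Contribution of round-rooted: (661 − 600.75)² / 600.75 = 6.0426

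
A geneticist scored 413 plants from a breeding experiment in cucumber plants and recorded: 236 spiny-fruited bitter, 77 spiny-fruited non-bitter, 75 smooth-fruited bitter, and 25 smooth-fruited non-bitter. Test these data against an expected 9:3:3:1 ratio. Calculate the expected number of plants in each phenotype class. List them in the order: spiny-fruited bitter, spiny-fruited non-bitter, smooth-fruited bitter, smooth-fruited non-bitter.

Under the 9:3:3:1 hypothesis (Σ ratio = 16, N = 413):
  spiny-fruited bitter: 413 × 9/16 = 232.3125
  spiny-fruited non-bitter: 413 × 3/16 = 77.4375
  smooth-fruited bitter: 413 × 3/16 = 77.4375
  smooth-fruited non-bitter: 413 × 1/16 = 25.8125

232.3125, 77.4375, 77.4375, 25.8125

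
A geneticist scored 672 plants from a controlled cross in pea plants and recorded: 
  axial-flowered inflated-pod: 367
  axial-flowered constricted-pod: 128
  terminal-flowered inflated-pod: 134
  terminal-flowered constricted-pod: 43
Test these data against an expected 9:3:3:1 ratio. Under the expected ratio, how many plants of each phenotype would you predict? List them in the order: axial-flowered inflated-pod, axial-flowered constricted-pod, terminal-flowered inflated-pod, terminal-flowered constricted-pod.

Expected counts for N = 672 under a 9:3:3:1 ratio (total parts = 16):
  axial-flowered inflated-pod: 672 × 9/16 = 378
  axial-flowered constricted-pod: 672 × 3/16 = 126
  terminal-flowered inflated-pod: 672 × 3/16 = 126
  terminal-flowered constricted-pod: 672 × 1/16 = 42

378, 126, 126, 42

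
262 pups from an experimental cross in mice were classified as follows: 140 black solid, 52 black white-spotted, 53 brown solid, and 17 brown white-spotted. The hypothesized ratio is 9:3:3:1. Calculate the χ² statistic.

Expected counts for N = 262 under a 9:3:3:1 ratio (total parts = 16):
  black solid: 262 × 9/16 = 147.375
  black white-spotted: 262 × 3/16 = 49.125
  brown solid: 262 × 3/16 = 49.125
  brown white-spotted: 262 × 1/16 = 16.375
χ² = Σ (O − E)² / E
  black solid: (140 − 147.375)² / 147.375 = 0.3691
  black white-spotted: (52 − 49.125)² / 49.125 = 0.1683
  brown solid: (53 − 49.125)² / 49.125 = 0.3057
  brown white-spotted: (17 − 16.375)² / 16.375 = 0.0239
χ² = 0.3691 + 0.1683 + 0.3057 + 0.0239 = 0.867

0.867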